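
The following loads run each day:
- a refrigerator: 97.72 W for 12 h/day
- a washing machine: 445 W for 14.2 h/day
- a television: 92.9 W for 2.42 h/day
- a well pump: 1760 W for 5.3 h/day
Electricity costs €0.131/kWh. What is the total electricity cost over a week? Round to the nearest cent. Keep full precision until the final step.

refrigerator: 97.72 W × 12 h × 7 d = 8,208 Wh = 8.208 kWh
washing machine: 445 W × 14.2 h × 7 d = 44,233 Wh = 44.23 kWh
television: 92.9 W × 2.42 h × 7 d = 1,574 Wh = 1.574 kWh
well pump: 1760 W × 5.3 h × 7 d = 65,296 Wh = 65.3 kWh
Total energy = 8.208 + 44.23 + 1.574 + 65.3 = 119.3 kWh
Cost = 119.3 kWh × €0.131 = €15.63

€15.63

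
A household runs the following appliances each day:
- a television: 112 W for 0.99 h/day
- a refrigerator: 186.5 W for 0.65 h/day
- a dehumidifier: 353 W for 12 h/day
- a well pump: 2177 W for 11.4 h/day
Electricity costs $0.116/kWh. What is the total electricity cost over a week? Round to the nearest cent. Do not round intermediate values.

$23.78

television: 112 W × 0.99 h × 7 d = 776 Wh = 0.7762 kWh
refrigerator: 186.5 W × 0.65 h × 7 d = 849 Wh = 0.8486 kWh
dehumidifier: 353 W × 12 h × 7 d = 29,652 Wh = 29.65 kWh
well pump: 2177 W × 11.4 h × 7 d = 173,725 Wh = 173.7 kWh
Total energy = 0.7762 + 0.8486 + 29.65 + 173.7 = 205 kWh
Cost = 205 kWh × $0.116 = $23.78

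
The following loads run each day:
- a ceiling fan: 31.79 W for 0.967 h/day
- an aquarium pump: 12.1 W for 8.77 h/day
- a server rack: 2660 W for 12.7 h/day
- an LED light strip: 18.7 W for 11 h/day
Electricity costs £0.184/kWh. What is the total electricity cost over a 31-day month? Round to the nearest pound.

ceiling fan: 31.79 W × 0.967 h × 31 d = 953 Wh = 0.953 kWh
aquarium pump: 12.1 W × 8.77 h × 31 d = 3,290 Wh = 3.29 kWh
server rack: 2660 W × 12.7 h × 31 d = 1,047,242 Wh = 1,047 kWh
LED light strip: 18.7 W × 11 h × 31 d = 6,377 Wh = 6.377 kWh
Total energy = 0.953 + 3.29 + 1,047 + 6.377 = 1,058 kWh
Cost = 1,058 kWh × £0.184 = £194.65 ≈ £195

£195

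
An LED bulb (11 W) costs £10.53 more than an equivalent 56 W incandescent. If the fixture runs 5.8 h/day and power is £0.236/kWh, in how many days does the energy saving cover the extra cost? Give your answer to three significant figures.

Power saved = 56 − 11 = 45 W
Daily energy saved = 45 W × 5.8 h = 261 Wh = 0.261 kWh
Daily savings = 0.261 × £0.236 = £0.0616
Payback = £10.53 / £0.0616 per day = 171 days

171 days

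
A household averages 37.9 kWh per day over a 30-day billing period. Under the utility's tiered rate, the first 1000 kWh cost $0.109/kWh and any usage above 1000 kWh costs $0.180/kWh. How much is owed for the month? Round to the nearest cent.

Usage = 37.9 kWh/day × 30 days = 1137 kWh
First 1000 kWh × $0.109 = $109.00
Remaining 137 kWh × $0.180 = $24.66
Total = $133.66

$133.66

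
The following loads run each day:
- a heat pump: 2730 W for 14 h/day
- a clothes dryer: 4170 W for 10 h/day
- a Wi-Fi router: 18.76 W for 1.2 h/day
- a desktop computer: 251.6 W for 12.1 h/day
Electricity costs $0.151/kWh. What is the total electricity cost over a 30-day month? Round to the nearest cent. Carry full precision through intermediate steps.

heat pump: 2730 W × 14 h × 30 d = 1,146,600 Wh = 1,147 kWh
clothes dryer: 4170 W × 10 h × 30 d = 1,251,000 Wh = 1,251 kWh
Wi-Fi router: 18.76 W × 1.2 h × 30 d = 675 Wh = 0.6754 kWh
desktop computer: 251.6 W × 12.1 h × 30 d = 91,331 Wh = 91.33 kWh
Total energy = 1,147 + 1,251 + 0.6754 + 91.33 = 2,490 kWh
Cost = 2,490 kWh × $0.151 = $375.93

$375.93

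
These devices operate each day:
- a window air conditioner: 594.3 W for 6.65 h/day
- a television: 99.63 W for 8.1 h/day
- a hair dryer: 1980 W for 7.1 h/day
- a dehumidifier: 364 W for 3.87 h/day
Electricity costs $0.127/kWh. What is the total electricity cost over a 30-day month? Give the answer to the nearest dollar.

window air conditioner: 594.3 W × 6.65 h × 30 d = 118,563 Wh = 118.6 kWh
television: 99.63 W × 8.1 h × 30 d = 24,210 Wh = 24.21 kWh
hair dryer: 1980 W × 7.1 h × 30 d = 421,740 Wh = 421.7 kWh
dehumidifier: 364 W × 3.87 h × 30 d = 42,260 Wh = 42.26 kWh
Total energy = 118.6 + 24.21 + 421.7 + 42.26 = 606.8 kWh
Cost = 606.8 kWh × $0.127 = $77.06 ≈ $77

$77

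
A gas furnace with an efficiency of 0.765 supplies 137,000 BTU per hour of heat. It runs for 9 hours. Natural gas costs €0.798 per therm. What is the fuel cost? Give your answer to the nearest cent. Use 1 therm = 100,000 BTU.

€12.86

Heat delivered = 137,000 BTU/h × 9 h = 1,233,000 BTU
Gas input = 1,233,000 / 0.765 = 1,611,765 BTU
= 1,611,765 / 100,000 = 16.12 therm
Cost = 16.12 × €0.798/therm = €12.86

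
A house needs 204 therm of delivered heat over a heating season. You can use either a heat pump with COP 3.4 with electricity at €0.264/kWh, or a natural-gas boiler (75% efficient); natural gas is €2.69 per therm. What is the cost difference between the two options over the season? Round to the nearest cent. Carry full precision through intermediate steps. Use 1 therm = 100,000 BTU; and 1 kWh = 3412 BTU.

Heat load = 204 therm × 100,000 = 20,400,000 BTU
Gas: input = 20,400,000 / 0.75 = 27,200,000 BTU = 272 therm → 272 × €2.69 = €731.68
Heat pump: 20,400,000 BTU / 3412 = 5,979 kWh heat; / 3.4 = 1,758 kWh in → × €0.264 = €464.24
Difference = |€731.68 − €464.24| = €267.44

€267.44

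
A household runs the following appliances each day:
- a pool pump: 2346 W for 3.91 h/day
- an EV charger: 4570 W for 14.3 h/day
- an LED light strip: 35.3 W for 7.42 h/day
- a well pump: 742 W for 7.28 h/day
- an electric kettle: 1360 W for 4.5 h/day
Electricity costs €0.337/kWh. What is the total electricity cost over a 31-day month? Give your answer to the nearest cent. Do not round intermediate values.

€901.65

pool pump: 2346 W × 3.91 h × 31 d = 284,359 Wh = 284.4 kWh
EV charger: 4570 W × 14.3 h × 31 d = 2,025,881 Wh = 2,026 kWh
LED light strip: 35.3 W × 7.42 h × 31 d = 8,120 Wh = 8.12 kWh
well pump: 742 W × 7.28 h × 31 d = 167,455 Wh = 167.5 kWh
electric kettle: 1360 W × 4.5 h × 31 d = 189,720 Wh = 189.7 kWh
Total energy = 284.4 + 2,026 + 8.12 + 167.5 + 189.7 = 2,676 kWh
Cost = 2,676 kWh × €0.337 = €901.65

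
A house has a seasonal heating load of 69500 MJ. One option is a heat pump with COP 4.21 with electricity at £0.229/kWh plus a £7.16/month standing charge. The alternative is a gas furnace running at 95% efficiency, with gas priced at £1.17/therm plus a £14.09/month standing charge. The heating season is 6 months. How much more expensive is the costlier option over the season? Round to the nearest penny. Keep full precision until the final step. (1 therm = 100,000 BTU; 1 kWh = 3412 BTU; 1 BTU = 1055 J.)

£197.31

Heat load = 69500 MJ = 69,500,000,000 J / 1055 = 65,876,777 BTU
Gas: input = 65,876,777 / 0.95 = 69,343,976 BTU = 693.4 therm → 693.4 × £1.17 = £811.32; + 6 × £14.09 standing = £895.86
Heat pump: 65,876,777 BTU / 3412 = 19,310 kWh heat; / 4.21 = 4,586 kWh in → × £0.229 = £1,050.21; + 6 × £7.16 standing = £1,093.17
Difference = |£895.86 − £1,093.17| = £197.31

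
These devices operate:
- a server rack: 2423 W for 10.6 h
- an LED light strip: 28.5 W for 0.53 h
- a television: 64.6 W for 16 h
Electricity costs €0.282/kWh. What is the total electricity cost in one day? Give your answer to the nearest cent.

server rack: 2423 W × 10.6 h = 25,684 Wh = 25.68 kWh
LED light strip: 28.5 W × 0.53 h = 15 Wh = 0.01511 kWh
television: 64.6 W × 16 h = 1,034 Wh = 1.034 kWh
Total energy = 25.68 + 0.01511 + 1.034 = 26.73 kWh
Cost = 26.73 kWh × €0.282 = €7.54

€7.54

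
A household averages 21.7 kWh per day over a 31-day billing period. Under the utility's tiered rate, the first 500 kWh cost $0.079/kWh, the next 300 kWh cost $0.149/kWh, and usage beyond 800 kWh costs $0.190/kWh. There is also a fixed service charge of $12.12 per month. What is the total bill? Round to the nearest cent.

$77.35

Usage = 21.7 kWh/day × 31 days = 672.7 kWh
First 500 kWh × $0.079 = $39.50
Next 172.7 kWh × $0.149 = $25.73
Remaining tier: 0 kWh (not reached)
Energy charge = $65.23; + service $12.12 = $77.35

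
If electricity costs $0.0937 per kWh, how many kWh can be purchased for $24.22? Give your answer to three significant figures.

$24.22 / $0.0937 per kWh = 258.5 kWh

258 kWh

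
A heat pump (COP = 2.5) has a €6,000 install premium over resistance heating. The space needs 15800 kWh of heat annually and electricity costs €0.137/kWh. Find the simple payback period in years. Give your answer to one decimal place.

Resistance: 15800 kWh × €0.137 = €2,164.60/yr
Heat pump: 15800 / 2.5 = 6320 kWh in → × €0.137 = €865.84/yr
Annual savings = €1,298.76
Payback = €6,000 / €1,298.76 = 4.62 years

4.6 years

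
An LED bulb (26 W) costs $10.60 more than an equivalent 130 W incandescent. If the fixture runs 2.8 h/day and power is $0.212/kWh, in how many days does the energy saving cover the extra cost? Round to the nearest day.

Power saved = 130 − 26 = 104 W
Daily energy saved = 104 W × 2.8 h = 291.2 Wh = 0.2912 kWh
Daily savings = 0.2912 × $0.212 = $0.0617
Payback = $10.60 / $0.0617 per day = 171.7 days

172 days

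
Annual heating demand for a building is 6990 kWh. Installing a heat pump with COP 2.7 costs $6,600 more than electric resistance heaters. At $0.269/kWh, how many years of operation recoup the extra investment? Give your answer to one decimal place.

5.6 years

Resistance: 6990 kWh × $0.269 = $1,880.31/yr
Heat pump: 6990 / 2.7 = 2589 kWh in → × $0.269 = $696.41/yr
Annual savings = $1,183.90
Payback = $6,600 / $1,183.90 = 5.57 years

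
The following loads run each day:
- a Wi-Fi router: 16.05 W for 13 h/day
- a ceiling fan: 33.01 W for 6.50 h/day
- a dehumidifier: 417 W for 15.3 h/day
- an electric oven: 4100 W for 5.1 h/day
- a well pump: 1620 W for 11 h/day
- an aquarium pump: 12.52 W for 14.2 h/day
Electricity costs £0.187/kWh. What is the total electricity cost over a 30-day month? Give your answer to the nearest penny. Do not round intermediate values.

£256.44

Wi-Fi router: 16.05 W × 13 h × 30 d = 6,260 Wh = 6.26 kWh
ceiling fan: 33.01 W × 6.50 h × 30 d = 6,437 Wh = 6.437 kWh
dehumidifier: 417 W × 15.3 h × 30 d = 191,403 Wh = 191.4 kWh
electric oven: 4100 W × 5.1 h × 30 d = 627,300 Wh = 627.3 kWh
well pump: 1620 W × 11 h × 30 d = 534,600 Wh = 534.6 kWh
aquarium pump: 12.52 W × 14.2 h × 30 d = 5,334 Wh = 5.334 kWh
Total energy = 6.26 + 6.437 + 191.4 + 627.3 + 534.6 + 5.334 = 1,371 kWh
Cost = 1,371 kWh × £0.187 = £256.44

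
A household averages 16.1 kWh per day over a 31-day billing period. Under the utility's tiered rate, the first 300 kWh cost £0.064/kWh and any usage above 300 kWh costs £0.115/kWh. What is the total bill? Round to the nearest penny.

Usage = 16.1 kWh/day × 31 days = 499.1 kWh
First 300 kWh × £0.064 = £19.20
Remaining 199.1 kWh × £0.115 = £22.90
Total = £42.10

£42.10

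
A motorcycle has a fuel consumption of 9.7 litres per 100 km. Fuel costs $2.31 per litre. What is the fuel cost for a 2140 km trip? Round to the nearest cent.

Fuel = 9.7 L/100 km × 2140 km / 100 = 207.6 L
Cost = 207.6 L × $2.31/L = $479.51

$479.51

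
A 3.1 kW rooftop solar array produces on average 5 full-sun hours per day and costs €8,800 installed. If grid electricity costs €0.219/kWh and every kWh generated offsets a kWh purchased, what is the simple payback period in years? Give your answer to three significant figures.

Daily generation = 3.1 kW × 5 h = 15.5 kWh
Annual generation = 15.5 × 365 = 5657.5 kWh
Annual savings = 5657.5 × €0.219 = €1,238.99
Payback = €8,800 / €1,238.99 = 7.1 years

7.10 years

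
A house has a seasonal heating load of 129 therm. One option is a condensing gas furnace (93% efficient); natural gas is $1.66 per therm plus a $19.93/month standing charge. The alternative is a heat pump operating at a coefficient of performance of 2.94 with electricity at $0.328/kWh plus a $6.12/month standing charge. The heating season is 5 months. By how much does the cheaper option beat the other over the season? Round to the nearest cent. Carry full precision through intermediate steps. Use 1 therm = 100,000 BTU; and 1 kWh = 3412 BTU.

$122.49

Heat load = 129 therm × 100,000 = 12,900,000 BTU
Gas: input = 12,900,000 / 0.93 = 13,870,968 BTU = 138.7 therm → 138.7 × $1.66 = $230.26; + 5 × $19.93 standing = $329.91
Heat pump: 12,900,000 BTU / 3412 = 3,781 kWh heat; / 2.94 = 1,286 kWh in → × $0.328 = $421.80; + 5 × $6.12 standing = $452.40
Difference = |$329.91 − $452.40| = $122.49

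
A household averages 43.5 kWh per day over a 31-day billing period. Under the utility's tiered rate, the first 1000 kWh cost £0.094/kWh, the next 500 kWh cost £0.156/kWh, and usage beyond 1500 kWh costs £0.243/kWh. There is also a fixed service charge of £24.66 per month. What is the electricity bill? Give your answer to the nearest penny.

£173.03

Usage = 43.5 kWh/day × 31 days = 1348.5 kWh
First 1000 kWh × £0.094 = £94.00
Next 348.5 kWh × £0.156 = £54.37
Remaining tier: 0 kWh (not reached)
Energy charge = £148.37; + service £24.66 = £173.03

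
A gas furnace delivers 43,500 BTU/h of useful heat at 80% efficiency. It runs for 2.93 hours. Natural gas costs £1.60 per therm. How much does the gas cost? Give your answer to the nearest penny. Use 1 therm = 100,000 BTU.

£2.55

Heat delivered = 43,500 BTU/h × 2.93 h = 127,455 BTU
Gas input = 127,455 / 0.80 = 159,319 BTU
= 159,319 / 100,000 = 1.593 therm
Cost = 1.593 × £1.60/therm = £2.55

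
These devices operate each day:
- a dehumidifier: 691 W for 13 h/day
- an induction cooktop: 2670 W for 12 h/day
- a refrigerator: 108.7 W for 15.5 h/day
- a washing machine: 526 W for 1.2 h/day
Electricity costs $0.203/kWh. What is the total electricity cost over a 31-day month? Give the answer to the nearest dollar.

$273

dehumidifier: 691 W × 13 h × 31 d = 278,473 Wh = 278.5 kWh
induction cooktop: 2670 W × 12 h × 31 d = 993,240 Wh = 993.2 kWh
refrigerator: 108.7 W × 15.5 h × 31 d = 52,230 Wh = 52.23 kWh
washing machine: 526 W × 1.2 h × 31 d = 19,567 Wh = 19.57 kWh
Total energy = 278.5 + 993.2 + 52.23 + 19.57 = 1,344 kWh
Cost = 1,344 kWh × $0.203 = $272.73 ≈ $273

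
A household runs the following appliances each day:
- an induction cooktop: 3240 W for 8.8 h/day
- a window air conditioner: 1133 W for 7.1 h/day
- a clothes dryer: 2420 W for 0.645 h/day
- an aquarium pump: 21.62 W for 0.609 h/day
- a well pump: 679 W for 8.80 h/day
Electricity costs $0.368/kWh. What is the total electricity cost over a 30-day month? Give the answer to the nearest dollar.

$487

induction cooktop: 3240 W × 8.8 h × 30 d = 855,360 Wh = 855.4 kWh
window air conditioner: 1133 W × 7.1 h × 30 d = 241,329 Wh = 241.3 kWh
clothes dryer: 2420 W × 0.645 h × 30 d = 46,827 Wh = 46.83 kWh
aquarium pump: 21.62 W × 0.609 h × 30 d = 395 Wh = 0.395 kWh
well pump: 679 W × 8.80 h × 30 d = 179,256 Wh = 179.3 kWh
Total energy = 855.4 + 241.3 + 46.83 + 0.395 + 179.3 = 1,323 kWh
Cost = 1,323 kWh × $0.368 = $486.93 ≈ $487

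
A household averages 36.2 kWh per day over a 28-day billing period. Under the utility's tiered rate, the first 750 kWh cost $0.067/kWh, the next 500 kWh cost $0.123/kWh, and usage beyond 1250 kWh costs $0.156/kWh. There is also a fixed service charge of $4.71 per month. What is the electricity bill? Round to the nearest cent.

$87.38

Usage = 36.2 kWh/day × 28 days = 1013.6 kWh
First 750 kWh × $0.067 = $50.25
Next 263.6 kWh × $0.123 = $32.42
Remaining tier: 0 kWh (not reached)
Energy charge = $82.67; + service $4.71 = $87.38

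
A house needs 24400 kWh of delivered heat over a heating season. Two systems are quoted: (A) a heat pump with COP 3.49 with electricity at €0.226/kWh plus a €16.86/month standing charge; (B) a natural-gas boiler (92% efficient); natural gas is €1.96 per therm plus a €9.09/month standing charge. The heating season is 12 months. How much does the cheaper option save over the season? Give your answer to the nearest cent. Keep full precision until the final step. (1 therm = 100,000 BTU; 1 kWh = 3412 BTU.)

€100.35

Heat load = 24400 kWh × 3412 = 83,252,800 BTU
Gas: input = 83,252,800 / 0.92 = 90,492,174 BTU = 904.9 therm → 904.9 × €1.96 = €1,773.65; + 12 × €9.09 standing = €1,882.73
Heat pump: 83,252,800 BTU / 3412 = 24,400 kWh heat; / 3.49 = 6,991 kWh in → × €0.226 = €1,580.06; + 12 × €16.86 standing = €1,782.38
Difference = |€1,882.73 − €1,782.38| = €100.35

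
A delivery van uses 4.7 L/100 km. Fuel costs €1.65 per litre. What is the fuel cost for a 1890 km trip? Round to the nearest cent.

€146.57

Fuel = 4.7 L/100 km × 1890 km / 100 = 88.83 L
Cost = 88.83 L × €1.65/L = €146.57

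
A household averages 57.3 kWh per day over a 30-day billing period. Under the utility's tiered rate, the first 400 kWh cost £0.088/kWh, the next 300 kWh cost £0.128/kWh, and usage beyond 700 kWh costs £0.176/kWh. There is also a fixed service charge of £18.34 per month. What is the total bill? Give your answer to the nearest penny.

Usage = 57.3 kWh/day × 30 days = 1719 kWh
First 400 kWh × £0.088 = £35.20
Next 300 kWh × £0.128 = £38.40
Remaining 1019 kWh × £0.176 = £179.34
Energy charge = £252.94; + service £18.34 = £271.28

£271.28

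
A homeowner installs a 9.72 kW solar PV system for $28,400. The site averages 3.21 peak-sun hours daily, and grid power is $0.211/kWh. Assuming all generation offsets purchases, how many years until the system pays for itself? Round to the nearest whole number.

Daily generation = 9.72 kW × 3.21 h = 31.2 kWh
Annual generation = 31.2 × 365 = 11388 kWh
Annual savings = 11388 × $0.211 = $2,402.96
Payback = $28,400 / $2,402.96 = 11.8 years

12 years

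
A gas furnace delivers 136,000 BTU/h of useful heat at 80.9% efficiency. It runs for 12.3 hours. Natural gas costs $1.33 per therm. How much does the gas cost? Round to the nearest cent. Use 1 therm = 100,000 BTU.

$27.50

Heat delivered = 136,000 BTU/h × 12.3 h = 1,672,800 BTU
Gas input = 1,672,800 / 0.809 = 2,067,738 BTU
= 2,067,738 / 100,000 = 20.68 therm
Cost = 20.68 × $1.33/therm = $27.50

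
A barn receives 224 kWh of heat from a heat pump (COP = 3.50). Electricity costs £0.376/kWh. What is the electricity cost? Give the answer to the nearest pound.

Electrical input = 224 kWh / 3.50 = 64 kWh
Cost = 64 × £0.376/kWh = £24.06 ≈ £24

£24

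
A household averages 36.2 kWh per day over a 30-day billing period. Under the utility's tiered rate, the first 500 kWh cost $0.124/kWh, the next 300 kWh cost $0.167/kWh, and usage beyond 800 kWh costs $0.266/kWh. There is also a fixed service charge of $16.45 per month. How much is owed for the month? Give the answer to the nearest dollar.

Usage = 36.2 kWh/day × 30 days = 1086 kWh
First 500 kWh × $0.124 = $62.00
Next 300 kWh × $0.167 = $50.10
Remaining 286 kWh × $0.266 = $76.08
Energy charge = $188.18; + service $16.45 = $204.63 ≈ $205

$205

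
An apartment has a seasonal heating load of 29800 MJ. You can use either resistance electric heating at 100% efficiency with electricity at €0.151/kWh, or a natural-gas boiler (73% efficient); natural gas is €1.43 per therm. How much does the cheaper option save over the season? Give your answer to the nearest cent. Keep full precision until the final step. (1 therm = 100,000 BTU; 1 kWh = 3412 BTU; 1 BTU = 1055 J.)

Heat load = 29800 MJ = 29,800,000,000 J / 1055 = 28,246,445 BTU
Gas: input = 28,246,445 / 0.73 = 38,693,761 BTU = 386.9 therm → 386.9 × €1.43 = €553.32
Electric: 28,246,445 BTU / 3412 = 8,279 kWh → × €0.151 = €1,250.06
Difference = |€553.32 − €1,250.06| = €696.74

€696.74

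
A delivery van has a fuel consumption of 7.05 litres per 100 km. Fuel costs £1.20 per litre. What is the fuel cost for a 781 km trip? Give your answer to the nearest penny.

£66.07

Fuel = 7.05 L/100 km × 781 km / 100 = 55.06 L
Cost = 55.06 L × £1.20/L = £66.07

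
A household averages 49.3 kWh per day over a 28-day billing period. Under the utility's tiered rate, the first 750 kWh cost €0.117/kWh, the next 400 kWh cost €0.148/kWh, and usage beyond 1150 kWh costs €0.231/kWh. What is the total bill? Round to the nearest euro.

€200

Usage = 49.3 kWh/day × 28 days = 1380.4 kWh
First 750 kWh × €0.117 = €87.75
Next 400 kWh × €0.148 = €59.20
Remaining 230.4 kWh × €0.231 = €53.22
Total = €200.17 ≈ €200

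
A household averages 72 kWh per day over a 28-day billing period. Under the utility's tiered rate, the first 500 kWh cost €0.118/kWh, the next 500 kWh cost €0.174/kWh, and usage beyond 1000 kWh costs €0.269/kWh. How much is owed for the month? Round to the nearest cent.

Usage = 72 kWh/day × 28 days = 2016 kWh
First 500 kWh × €0.118 = €59.00
Next 500 kWh × €0.174 = €87.00
Remaining 1016 kWh × €0.269 = €273.30
Total = €419.30

€419.30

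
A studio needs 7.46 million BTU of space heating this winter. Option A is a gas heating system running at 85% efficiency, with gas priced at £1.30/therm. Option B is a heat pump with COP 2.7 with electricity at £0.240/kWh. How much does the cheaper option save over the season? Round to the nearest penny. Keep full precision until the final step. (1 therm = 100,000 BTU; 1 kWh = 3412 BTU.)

£80.25

Heat load = 7.46 × 10⁶ BTU = 7,460,000 BTU
Gas: input = 7,460,000 / 0.85 = 8,776,471 BTU = 87.76 therm → 87.76 × £1.30 = £114.09
Heat pump: 7,460,000 BTU / 3412 = 2,186 kWh heat; / 2.7 = 809.8 kWh in → × £0.240 = £194.35
Difference = |£114.09 − £194.35| = £80.25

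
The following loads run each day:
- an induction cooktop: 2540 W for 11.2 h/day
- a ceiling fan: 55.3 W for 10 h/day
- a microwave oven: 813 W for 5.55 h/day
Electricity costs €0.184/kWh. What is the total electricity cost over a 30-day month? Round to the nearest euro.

induction cooktop: 2540 W × 11.2 h × 30 d = 853,440 Wh = 853.4 kWh
ceiling fan: 55.3 W × 10 h × 30 d = 16,590 Wh = 16.59 kWh
microwave oven: 813 W × 5.55 h × 30 d = 135,364 Wh = 135.4 kWh
Total energy = 853.4 + 16.59 + 135.4 = 1,005 kWh
Cost = 1,005 kWh × €0.184 = €184.99 ≈ €185

€185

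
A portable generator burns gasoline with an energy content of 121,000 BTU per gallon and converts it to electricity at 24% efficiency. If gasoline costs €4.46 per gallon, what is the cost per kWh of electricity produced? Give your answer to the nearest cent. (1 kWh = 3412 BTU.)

€0.52

Electrical output per gallon = 121,000 BTU × 0.24 / 3412 BTU/kWh = 8.511 kWh
Cost per kWh = €4.46 / 8.511 kWh = €0.524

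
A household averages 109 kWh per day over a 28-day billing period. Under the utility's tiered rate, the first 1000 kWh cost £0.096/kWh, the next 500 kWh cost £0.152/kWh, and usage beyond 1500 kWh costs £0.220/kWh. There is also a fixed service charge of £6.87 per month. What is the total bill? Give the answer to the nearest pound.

£520

Usage = 109 kWh/day × 28 days = 3052 kWh
First 1000 kWh × £0.096 = £96.00
Next 500 kWh × £0.152 = £76.00
Remaining 1552 kWh × £0.220 = £341.44
Energy charge = £513.44; + service £6.87 = £520.31 ≈ £520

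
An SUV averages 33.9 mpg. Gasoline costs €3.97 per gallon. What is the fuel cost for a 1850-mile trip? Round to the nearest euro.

€217

Fuel = 1850 mi / 33.9 mpg = 54.57 gal
Cost = 54.57 gal × €3.97/gal = €216.65 ≈ €217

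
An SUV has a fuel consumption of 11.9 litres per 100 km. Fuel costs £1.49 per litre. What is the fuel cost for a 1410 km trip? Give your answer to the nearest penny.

£250.01

Fuel = 11.9 L/100 km × 1410 km / 100 = 167.8 L
Cost = 167.8 L × £1.49/L = £250.01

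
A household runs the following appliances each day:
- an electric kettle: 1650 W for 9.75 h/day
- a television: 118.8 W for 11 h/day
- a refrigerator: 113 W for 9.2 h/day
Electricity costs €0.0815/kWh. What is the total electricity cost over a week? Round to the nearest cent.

€10.52

electric kettle: 1650 W × 9.75 h × 7 d = 112,612 Wh = 112.6 kWh
television: 118.8 W × 11 h × 7 d = 9,148 Wh = 9.148 kWh
refrigerator: 113 W × 9.2 h × 7 d = 7,277 Wh = 7.277 kWh
Total energy = 112.6 + 9.148 + 7.277 = 129 kWh
Cost = 129 kWh × €0.0815 = €10.52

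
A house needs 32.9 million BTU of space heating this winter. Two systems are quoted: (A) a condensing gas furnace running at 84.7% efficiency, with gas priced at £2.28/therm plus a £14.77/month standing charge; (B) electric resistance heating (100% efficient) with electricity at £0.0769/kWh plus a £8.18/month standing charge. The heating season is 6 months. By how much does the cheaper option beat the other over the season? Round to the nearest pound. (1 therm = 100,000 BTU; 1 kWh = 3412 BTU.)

£184

Heat load = 32.9 × 10⁶ BTU = 32,900,000 BTU
Gas: input = 32,900,000 / 0.847 = 38,842,975 BTU = 388.4 therm → 388.4 × £2.28 = £885.62; + 6 × £14.77 standing = £974.24
Electric: 32,900,000 BTU / 3412 = 9,642 kWh → × £0.0769 = £741.50; + 6 × £8.18 standing = £790.58
Difference = |£974.24 − £790.58| = £183.66 ≈ £184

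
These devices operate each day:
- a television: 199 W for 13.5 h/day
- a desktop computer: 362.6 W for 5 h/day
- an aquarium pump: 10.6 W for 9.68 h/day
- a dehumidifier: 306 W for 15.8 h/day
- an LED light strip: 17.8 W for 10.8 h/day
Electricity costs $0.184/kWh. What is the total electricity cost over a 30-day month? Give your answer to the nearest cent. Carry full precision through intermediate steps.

television: 199 W × 13.5 h × 30 d = 80,595 Wh = 80.59 kWh
desktop computer: 362.6 W × 5 h × 30 d = 54,390 Wh = 54.39 kWh
aquarium pump: 10.6 W × 9.68 h × 30 d = 3,078 Wh = 3.078 kWh
dehumidifier: 306 W × 15.8 h × 30 d = 145,044 Wh = 145 kWh
LED light strip: 17.8 W × 10.8 h × 30 d = 5,767 Wh = 5.767 kWh
Total energy = 80.59 + 54.39 + 3.078 + 145 + 5.767 = 288.9 kWh
Cost = 288.9 kWh × $0.184 = $53.15

$53.15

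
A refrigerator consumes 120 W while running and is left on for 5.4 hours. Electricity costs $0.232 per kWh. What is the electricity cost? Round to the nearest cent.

$0.15

Energy = 120 W × 5.4 h = 648 Wh = 0.648 kWh
Cost = 0.648 kWh × $0.232/kWh = $0.15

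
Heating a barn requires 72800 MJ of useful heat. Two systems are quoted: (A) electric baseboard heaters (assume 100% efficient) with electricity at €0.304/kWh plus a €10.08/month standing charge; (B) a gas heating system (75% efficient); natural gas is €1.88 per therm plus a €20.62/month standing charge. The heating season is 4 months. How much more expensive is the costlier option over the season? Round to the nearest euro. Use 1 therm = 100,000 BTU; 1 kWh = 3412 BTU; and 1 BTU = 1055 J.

€4376

Heat load = 72800 MJ = 72,800,000,000 J / 1055 = 69,004,739 BTU
Gas: input = 69,004,739 / 0.75 = 92,006,319 BTU = 920.1 therm → 920.1 × €1.88 = €1,729.72; + 4 × €20.62 standing = €1,812.20
Electric: 69,004,739 BTU / 3412 = 20,220 kWh → × €0.304 = €6,148.14; + 4 × €10.08 standing = €6,188.46
Difference = |€1,812.20 − €6,188.46| = €4,376.26 ≈ €4376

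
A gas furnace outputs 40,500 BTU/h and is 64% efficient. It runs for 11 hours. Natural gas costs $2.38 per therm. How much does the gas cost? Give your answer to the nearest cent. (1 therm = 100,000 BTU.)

Heat delivered = 40,500 BTU/h × 11 h = 445,500 BTU
Gas input = 445,500 / 0.64 = 696,094 BTU
= 696,094 / 100,000 = 6.961 therm
Cost = 6.961 × $2.38/therm = $16.57

$16.57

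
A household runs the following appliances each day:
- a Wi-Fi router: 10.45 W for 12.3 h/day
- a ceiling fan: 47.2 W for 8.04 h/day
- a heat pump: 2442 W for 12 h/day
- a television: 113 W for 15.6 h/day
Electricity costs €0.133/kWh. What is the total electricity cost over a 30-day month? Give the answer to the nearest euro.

€126

Wi-Fi router: 10.45 W × 12.3 h × 30 d = 3,856 Wh = 3.856 kWh
ceiling fan: 47.2 W × 8.04 h × 30 d = 11,385 Wh = 11.38 kWh
heat pump: 2442 W × 12 h × 30 d = 879,120 Wh = 879.1 kWh
television: 113 W × 15.6 h × 30 d = 52,884 Wh = 52.88 kWh
Total energy = 3.856 + 11.38 + 879.1 + 52.88 = 947.2 kWh
Cost = 947.2 kWh × €0.133 = €125.98 ≈ €126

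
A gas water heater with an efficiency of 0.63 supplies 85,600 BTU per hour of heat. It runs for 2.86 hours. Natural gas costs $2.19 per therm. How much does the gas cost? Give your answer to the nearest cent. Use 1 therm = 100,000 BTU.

Heat delivered = 85,600 BTU/h × 2.86 h = 244,816 BTU
Gas input = 244,816 / 0.63 = 388,597 BTU
= 388,597 / 100,000 = 3.886 therm
Cost = 3.886 × $2.19/therm = $8.51

$8.51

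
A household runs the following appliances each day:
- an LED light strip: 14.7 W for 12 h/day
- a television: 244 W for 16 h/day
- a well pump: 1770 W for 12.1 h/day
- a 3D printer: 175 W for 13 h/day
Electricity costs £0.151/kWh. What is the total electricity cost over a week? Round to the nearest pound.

£29

LED light strip: 14.7 W × 12 h × 7 d = 1,235 Wh = 1.235 kWh
television: 244 W × 16 h × 7 d = 27,328 Wh = 27.33 kWh
well pump: 1770 W × 12.1 h × 7 d = 149,919 Wh = 149.9 kWh
3D printer: 175 W × 13 h × 7 d = 15,925 Wh = 15.93 kWh
Total energy = 1.235 + 27.33 + 149.9 + 15.93 = 194.4 kWh
Cost = 194.4 kWh × £0.151 = £29.36 ≈ £29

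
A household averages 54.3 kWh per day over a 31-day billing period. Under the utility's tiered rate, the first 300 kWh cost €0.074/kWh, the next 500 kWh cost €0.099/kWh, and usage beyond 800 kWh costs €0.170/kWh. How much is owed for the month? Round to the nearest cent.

€221.86

Usage = 54.3 kWh/day × 31 days = 1683.3 kWh
First 300 kWh × €0.074 = €22.20
Next 500 kWh × €0.099 = €49.50
Remaining 883.3 kWh × €0.170 = €150.16
Total = €221.86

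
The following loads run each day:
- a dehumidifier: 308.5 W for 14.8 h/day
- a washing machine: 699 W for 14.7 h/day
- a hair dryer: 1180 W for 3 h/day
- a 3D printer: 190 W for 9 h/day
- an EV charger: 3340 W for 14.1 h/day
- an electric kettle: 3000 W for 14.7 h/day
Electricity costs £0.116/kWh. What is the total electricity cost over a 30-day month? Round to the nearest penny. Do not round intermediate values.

dehumidifier: 308.5 W × 14.8 h × 30 d = 136,974 Wh = 137 kWh
washing machine: 699 W × 14.7 h × 30 d = 308,259 Wh = 308.3 kWh
hair dryer: 1180 W × 3 h × 30 d = 106,200 Wh = 106.2 kWh
3D printer: 190 W × 9 h × 30 d = 51,300 Wh = 51.3 kWh
EV charger: 3340 W × 14.1 h × 30 d = 1,412,820 Wh = 1,413 kWh
electric kettle: 3000 W × 14.7 h × 30 d = 1,323,000 Wh = 1,323 kWh
Total energy = 137 + 308.3 + 106.2 + 51.3 + 1,413 + 1,323 = 3,339 kWh
Cost = 3,339 kWh × £0.116 = £387.27

£387.27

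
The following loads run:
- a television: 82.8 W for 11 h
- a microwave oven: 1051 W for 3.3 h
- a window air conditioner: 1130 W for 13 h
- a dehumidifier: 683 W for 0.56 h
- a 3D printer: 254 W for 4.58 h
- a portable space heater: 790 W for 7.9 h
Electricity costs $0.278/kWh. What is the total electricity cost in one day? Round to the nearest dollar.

television: 82.8 W × 11 h = 911 Wh = 0.9108 kWh
microwave oven: 1051 W × 3.3 h = 3,468 Wh = 3.468 kWh
window air conditioner: 1130 W × 13 h = 14,690 Wh = 14.69 kWh
dehumidifier: 683 W × 0.56 h = 382 Wh = 0.3825 kWh
3D printer: 254 W × 4.58 h = 1,163 Wh = 1.163 kWh
portable space heater: 790 W × 7.9 h = 6,241 Wh = 6.241 kWh
Total energy = 0.9108 + 3.468 + 14.69 + 0.3825 + 1.163 + 6.241 = 26.86 kWh
Cost = 26.86 kWh × $0.278 = $7.47 ≈ $7

$7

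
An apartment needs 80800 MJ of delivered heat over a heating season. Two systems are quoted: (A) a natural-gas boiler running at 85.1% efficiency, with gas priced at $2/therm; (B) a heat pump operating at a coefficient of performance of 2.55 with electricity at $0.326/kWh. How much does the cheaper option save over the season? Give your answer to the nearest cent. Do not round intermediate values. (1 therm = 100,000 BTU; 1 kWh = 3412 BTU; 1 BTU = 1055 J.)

$1069.69

Heat load = 80800 MJ = 80,800,000,000 J / 1055 = 76,587,678 BTU
Gas: input = 76,587,678 / 0.851 = 89,997,271 BTU = 900 therm → 900 × $2 = $1,799.95
Heat pump: 76,587,678 BTU / 3412 = 22,450 kWh heat; / 2.55 = 8,803 kWh in → × $0.326 = $2,869.64
Difference = |$1,799.95 − $2,869.64| = $1,069.69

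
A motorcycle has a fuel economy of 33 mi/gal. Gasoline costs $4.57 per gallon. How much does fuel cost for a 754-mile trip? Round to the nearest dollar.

Fuel = 754 mi / 33 mpg = 22.85 gal
Cost = 22.85 gal × $4.57/gal = $104.42 ≈ $104

$104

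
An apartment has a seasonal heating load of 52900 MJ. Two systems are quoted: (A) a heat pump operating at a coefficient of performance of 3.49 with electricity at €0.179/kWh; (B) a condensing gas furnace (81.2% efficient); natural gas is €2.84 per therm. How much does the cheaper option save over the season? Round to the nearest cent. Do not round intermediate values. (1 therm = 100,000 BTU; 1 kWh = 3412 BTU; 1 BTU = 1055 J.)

€1000.00

Heat load = 52900 MJ = 52,900,000,000 J / 1055 = 50,142,180 BTU
Gas: input = 50,142,180 / 0.812 = 61,751,453 BTU = 617.5 therm → 617.5 × €2.84 = €1,753.74
Heat pump: 50,142,180 BTU / 3412 = 14,700 kWh heat; / 3.49 = 4,211 kWh in → × €0.179 = €753.74
Difference = |€1,753.74 − €753.74| = €1,000.00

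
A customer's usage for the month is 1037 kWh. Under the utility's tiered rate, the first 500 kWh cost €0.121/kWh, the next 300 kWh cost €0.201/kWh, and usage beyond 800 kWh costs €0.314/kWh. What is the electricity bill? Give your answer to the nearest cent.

First 500 kWh × €0.121 = €60.50
Next 300 kWh × €0.201 = €60.30
Remaining 237 kWh × €0.314 = €74.42
Total = €195.22

€195.22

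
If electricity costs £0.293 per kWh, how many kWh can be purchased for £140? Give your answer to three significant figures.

£140 / £0.293 per kWh = 477.8 kWh

478 kWh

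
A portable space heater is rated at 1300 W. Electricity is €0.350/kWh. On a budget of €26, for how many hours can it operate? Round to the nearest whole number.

57 h

Energy budget = €26 / €0.350 per kWh = 74.29 kWh = 74,286 Wh
Runtime = 74,286 Wh / 1300 W = 57.14 h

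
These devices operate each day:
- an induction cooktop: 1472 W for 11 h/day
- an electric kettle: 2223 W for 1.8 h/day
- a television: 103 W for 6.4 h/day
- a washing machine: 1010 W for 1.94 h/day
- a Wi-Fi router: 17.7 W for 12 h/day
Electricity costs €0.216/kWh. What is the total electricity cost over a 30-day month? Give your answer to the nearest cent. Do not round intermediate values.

€149.20

induction cooktop: 1472 W × 11 h × 30 d = 485,760 Wh = 485.8 kWh
electric kettle: 2223 W × 1.8 h × 30 d = 120,042 Wh = 120 kWh
television: 103 W × 6.4 h × 30 d = 19,776 Wh = 19.78 kWh
washing machine: 1010 W × 1.94 h × 30 d = 58,782 Wh = 58.78 kWh
Wi-Fi router: 17.7 W × 12 h × 30 d = 6,372 Wh = 6.372 kWh
Total energy = 485.8 + 120 + 19.78 + 58.78 + 6.372 = 690.7 kWh
Cost = 690.7 kWh × €0.216 = €149.20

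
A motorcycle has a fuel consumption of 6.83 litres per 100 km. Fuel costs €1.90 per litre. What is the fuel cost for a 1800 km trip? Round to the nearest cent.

€233.59

Fuel = 6.83 L/100 km × 1800 km / 100 = 122.9 L
Cost = 122.9 L × €1.90/L = €233.59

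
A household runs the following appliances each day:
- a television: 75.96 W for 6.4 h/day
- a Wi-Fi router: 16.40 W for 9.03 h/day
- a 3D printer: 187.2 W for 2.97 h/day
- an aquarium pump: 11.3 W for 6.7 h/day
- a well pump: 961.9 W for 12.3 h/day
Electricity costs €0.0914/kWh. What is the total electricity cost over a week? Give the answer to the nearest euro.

television: 75.96 W × 6.4 h × 7 d = 3,403 Wh = 3.403 kWh
Wi-Fi router: 16.40 W × 9.03 h × 7 d = 1,037 Wh = 1.037 kWh
3D printer: 187.2 W × 2.97 h × 7 d = 3,892 Wh = 3.892 kWh
aquarium pump: 11.3 W × 6.7 h × 7 d = 530 Wh = 0.53 kWh
well pump: 961.9 W × 12.3 h × 7 d = 82,820 Wh = 82.82 kWh
Total energy = 3.403 + 1.037 + 3.892 + 0.53 + 82.82 = 91.68 kWh
Cost = 91.68 kWh × €0.0914 = €8.38 ≈ €8

€8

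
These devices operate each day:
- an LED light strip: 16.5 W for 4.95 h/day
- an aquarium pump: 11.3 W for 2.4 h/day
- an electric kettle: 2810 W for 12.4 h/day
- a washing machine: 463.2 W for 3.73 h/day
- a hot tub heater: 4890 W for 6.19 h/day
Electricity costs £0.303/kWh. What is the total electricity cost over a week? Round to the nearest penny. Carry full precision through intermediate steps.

£142.00

LED light strip: 16.5 W × 4.95 h × 7 d = 572 Wh = 0.5717 kWh
aquarium pump: 11.3 W × 2.4 h × 7 d = 190 Wh = 0.1898 kWh
electric kettle: 2810 W × 12.4 h × 7 d = 243,908 Wh = 243.9 kWh
washing machine: 463.2 W × 3.73 h × 7 d = 12,094 Wh = 12.09 kWh
hot tub heater: 4890 W × 6.19 h × 7 d = 211,884 Wh = 211.9 kWh
Total energy = 0.5717 + 0.1898 + 243.9 + 12.09 + 211.9 = 468.6 kWh
Cost = 468.6 kWh × £0.303 = £142.00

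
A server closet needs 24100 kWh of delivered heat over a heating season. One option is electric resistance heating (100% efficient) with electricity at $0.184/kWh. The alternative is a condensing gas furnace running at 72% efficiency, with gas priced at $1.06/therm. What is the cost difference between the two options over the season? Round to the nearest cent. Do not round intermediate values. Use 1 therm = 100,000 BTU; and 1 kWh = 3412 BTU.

Heat load = 24100 kWh × 3412 = 82,229,200 BTU
Gas: input = 82,229,200 / 0.72 = 114,207,222 BTU = 1,142 therm → 1,142 × $1.06 = $1,210.60
Electric: 82,229,200 BTU / 3412 = 24,100 kWh → × $0.184 = $4,434.40
Difference = |$1,210.60 − $4,434.40| = $3,223.80

$3223.80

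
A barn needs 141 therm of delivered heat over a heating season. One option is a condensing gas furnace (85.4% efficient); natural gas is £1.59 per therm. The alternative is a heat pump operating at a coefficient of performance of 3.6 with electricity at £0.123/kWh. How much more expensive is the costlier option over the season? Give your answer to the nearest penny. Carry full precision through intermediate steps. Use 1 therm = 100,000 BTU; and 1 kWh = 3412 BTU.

Heat load = 141 therm × 100,000 = 14,100,000 BTU
Gas: input = 14,100,000 / 0.854 = 16,510,539 BTU = 165.1 therm → 165.1 × £1.59 = £262.52
Heat pump: 14,100,000 BTU / 3412 = 4,132 kWh heat; / 3.6 = 1,148 kWh in → × £0.123 = £141.19
Difference = |£262.52 − £141.19| = £121.32

£121.32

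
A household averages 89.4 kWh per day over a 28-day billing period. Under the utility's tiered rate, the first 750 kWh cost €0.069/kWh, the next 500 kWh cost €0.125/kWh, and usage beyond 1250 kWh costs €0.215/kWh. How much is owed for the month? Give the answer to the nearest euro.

€384

Usage = 89.4 kWh/day × 28 days = 2503.2 kWh
First 750 kWh × €0.069 = €51.75
Next 500 kWh × €0.125 = €62.50
Remaining 1253.2 kWh × €0.215 = €269.44
Total = €383.69 ≈ €384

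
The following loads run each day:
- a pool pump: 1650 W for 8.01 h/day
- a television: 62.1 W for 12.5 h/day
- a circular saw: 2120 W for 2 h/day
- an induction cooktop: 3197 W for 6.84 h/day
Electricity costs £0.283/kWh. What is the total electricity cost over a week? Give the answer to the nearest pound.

pool pump: 1650 W × 8.01 h × 7 d = 92,516 Wh = 92.52 kWh
television: 62.1 W × 12.5 h × 7 d = 5,434 Wh = 5.434 kWh
circular saw: 2120 W × 2 h × 7 d = 29,680 Wh = 29.68 kWh
induction cooktop: 3197 W × 6.84 h × 7 d = 153,072 Wh = 153.1 kWh
Total energy = 92.52 + 5.434 + 29.68 + 153.1 = 280.7 kWh
Cost = 280.7 kWh × £0.283 = £79.44 ≈ £79

£79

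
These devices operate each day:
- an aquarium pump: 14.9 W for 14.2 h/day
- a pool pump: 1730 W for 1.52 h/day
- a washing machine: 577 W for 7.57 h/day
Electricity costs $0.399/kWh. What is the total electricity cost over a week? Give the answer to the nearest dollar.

$20

aquarium pump: 14.9 W × 14.2 h × 7 d = 1,481 Wh = 1.481 kWh
pool pump: 1730 W × 1.52 h × 7 d = 18,407 Wh = 18.41 kWh
washing machine: 577 W × 7.57 h × 7 d = 30,575 Wh = 30.58 kWh
Total energy = 1.481 + 18.41 + 30.58 = 50.46 kWh
Cost = 50.46 kWh × $0.399 = $20.13 ≈ $20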